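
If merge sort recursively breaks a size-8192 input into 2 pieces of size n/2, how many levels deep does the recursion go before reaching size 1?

For divide and conquer with division factor 2:

Problem sizes at each level:
Level 0: 8192
Level 1: 4096
Level 2: 2048
Level 3: 1024
Level 4: 512
Level 5: 256
Level 6: 128
Level 7: 64
Level 8: 32
Level 9: 16
Level 10: 8
Level 11: 4
Level 12: 2
Level 13: 1

The root is level 0 and the size-1 base case is level 13 (the tree spans levels 0 through 13, i.e. 14 levels counting the root), so the depth is the number of divisions: log_2(8192) = 13

The recursion tree depth is log_2(8192) = 13. At each level, the problem size is divided by 2, so it takes 13 divisions to reduce to a base case of size 1. The algorithm makes 2 recursive calls at each level.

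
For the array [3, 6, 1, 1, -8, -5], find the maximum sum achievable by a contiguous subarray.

Using Kadane's algorithm on [3, 6, 1, 1, -8, -5]:

Scanning through the array:
Position 1 (value 6): max_ending_here = 9, max_so_far = 9
Position 2 (value 1): max_ending_here = 10, max_so_far = 10
Position 3 (value 1): max_ending_here = 11, max_so_far = 11
Position 4 (value -8): max_ending_here = 3, max_so_far = 11
Position 5 (value -5): max_ending_here = -2, max_so_far = 11

Maximum subarray: [3, 6, 1, 1]
Maximum sum: 11

The maximum subarray is [3, 6, 1, 1] with sum 11. This subarray runs from index 0 to index 3.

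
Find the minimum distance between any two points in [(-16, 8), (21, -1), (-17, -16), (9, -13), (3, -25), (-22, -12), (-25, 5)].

Computing all pairwise distances among 7 points:

d((-16, 8), (21, -1)) = 38.0789
d((-16, 8), (-17, -16)) = 24.0208
d((-16, 8), (9, -13)) = 32.6497
d((-16, 8), (3, -25)) = 38.0789
d((-16, 8), (-22, -12)) = 20.8806
d((-16, 8), (-25, 5)) = 9.4868
d((21, -1), (-17, -16)) = 40.8534
d((21, -1), (9, -13)) = 16.9706
d((21, -1), (3, -25)) = 30.0
d((21, -1), (-22, -12)) = 44.3847
d((21, -1), (-25, 5)) = 46.3897
d((-17, -16), (9, -13)) = 26.1725
d((-17, -16), (3, -25)) = 21.9317
d((-17, -16), (-22, -12)) = 6.4031 <-- minimum
d((-17, -16), (-25, 5)) = 22.4722
d((9, -13), (3, -25)) = 13.4164
d((9, -13), (-22, -12)) = 31.0161
d((9, -13), (-25, 5)) = 38.4708
d((3, -25), (-22, -12)) = 28.178
d((3, -25), (-25, 5)) = 41.0366
d((-22, -12), (-25, 5)) = 17.2627

Closest pair: (-17, -16) and (-22, -12) with distance 6.4031

The closest pair is (-17, -16) and (-22, -12) with Euclidean distance 6.4031. For 7 points, brute-force pairwise comparison is shown above. For large n, the divide-and-conquer algorithm (sort by x, recurse on halves, check the dividing strip) achieves O(n log n).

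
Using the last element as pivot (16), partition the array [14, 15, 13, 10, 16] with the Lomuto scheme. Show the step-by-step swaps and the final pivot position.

Lomuto partition with pivot = 16:

Initial array: [14, 15, 13, 10, 16]

arr[0]=14 <= 16: swap with position 0, array becomes [14, 15, 13, 10, 16]
arr[1]=15 <= 16: swap with position 1, array becomes [14, 15, 13, 10, 16]
arr[2]=13 <= 16: swap with position 2, array becomes [14, 15, 13, 10, 16]
arr[3]=10 <= 16: swap with position 3, array becomes [14, 15, 13, 10, 16]

Place pivot at position 4: [14, 15, 13, 10, 16]
Pivot position: 4

After partitioning with pivot 16, the array becomes [14, 15, 13, 10, 16]. The pivot is placed at index 4. All elements to the left of the pivot are <= 16, and all elements to the right are > 16.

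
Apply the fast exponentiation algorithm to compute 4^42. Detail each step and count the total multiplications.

Computing 4^42 by squaring (build up from 4^1; each line after the first costs one multiplication):

4^1 = 4
4^2 = (4^1)^2 = 4^2 = 16
4^4 = (4^2)^2 = 16^2 = 256
4^5 = 4 * 4^4 = 4 * 256 = 1024
4^10 = (4^5)^2 = 1024^2 = 1048576
4^20 = (4^10)^2 = 1048576^2 = 1099511627776
4^21 = 4 * 4^20 = 4 * 1099511627776 = 4398046511104
4^42 = (4^21)^2 = 4398046511104^2 = 19342813113834066795298816

Result: 19342813113834066795298816
Multiplications needed: 7 (7 lines after 4^1)

4^42 = 19342813113834066795298816. Using exponentiation by squaring, this requires 7 multiplications. The key idea: if the exponent is even, square the half-power; if odd, multiply by the base once.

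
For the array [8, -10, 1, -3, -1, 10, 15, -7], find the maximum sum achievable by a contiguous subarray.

Using Kadane's algorithm on [8, -10, 1, -3, -1, 10, 15, -7]:

Scanning through the array:
Position 1 (value -10): max_ending_here = -2, max_so_far = 8
Position 2 (value 1): max_ending_here = 1, max_so_far = 8
Position 3 (value -3): max_ending_here = -2, max_so_far = 8
Position 4 (value -1): max_ending_here = -1, max_so_far = 8
Position 5 (value 10): max_ending_here = 10, max_so_far = 10
Position 6 (value 15): max_ending_here = 25, max_so_far = 25
Position 7 (value -7): max_ending_here = 18, max_so_far = 25

Maximum subarray: [10, 15]
Maximum sum: 25

The maximum subarray is [10, 15] with sum 25. This subarray runs from index 5 to index 6.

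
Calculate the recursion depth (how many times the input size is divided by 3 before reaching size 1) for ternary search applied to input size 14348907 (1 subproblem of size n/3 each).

For divide and conquer with division factor 3:

Problem sizes at each level:
Level 0: 14348907
Level 1: 4782969
Level 2: 1594323
Level 3: 531441
Level 4: 177147
Level 5: 59049
Level 6: 19683
Level 7: 6561
Level 8: 2187
Level 9: 729
Level 10: 243
Level 11: 81
Level 12: 27
Level 13: 9
Level 14: 3
Level 15: 1

The root is level 0 and the size-1 base case is level 15 (the tree spans levels 0 through 15, i.e. 16 levels counting the root), so the depth is the number of divisions: log_3(14348907) = 15

The recursion tree depth is log_3(14348907) = 15. At each level, the problem size is divided by 3, so it takes 15 divisions to reduce to a base case of size 1. The algorithm makes 1 recursive call at each level.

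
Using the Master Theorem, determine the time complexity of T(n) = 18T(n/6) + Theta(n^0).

Master Theorem for T(n) = 18T(n/6) + O(n^0):

a = 18, b = 6, c = 0
log_b(a) = log_6(18) = 1.6131

Case 1: c = 0 < log_6(18) = 1.6131
T(n) = O(n^(log_6 18))

For T(n) = 18T(n/6) + O(n^0): log_6(18) = 1.6131. This is Case 1 of the Master Theorem (c < log_b(a), work dominated by leaves), giving O(n^(log_6 18)).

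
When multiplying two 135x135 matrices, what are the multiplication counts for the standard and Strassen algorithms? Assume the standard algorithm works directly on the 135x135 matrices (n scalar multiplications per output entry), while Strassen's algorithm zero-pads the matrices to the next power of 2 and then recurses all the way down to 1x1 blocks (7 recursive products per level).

Matrix multiplication for 135x135 matrices:

Strassen's algorithm requires power-of-2 dimensions. Pad 135x135 to 256x256 (next power of 2).

Standard algorithm: 135^3 = 2460375 multiplications
Strassen's algorithm: 7^(log2(256)) = 7^8 = 5764801 multiplications
Difference: 2460375 - 5764801 = -3304426 (Strassen uses MORE here due to padding overhead — for small or just-over-power-of-2 n, padding can outweigh the per-level savings)

Standard: 2460375 multiplications (135^3). Strassen: 5764801 multiplications (7^8, after padding to 256x256). Strassen reduces 8 recursive multiplications to 7 at each level.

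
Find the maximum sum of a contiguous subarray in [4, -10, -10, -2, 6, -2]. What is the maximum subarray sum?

Using Kadane's algorithm on [4, -10, -10, -2, 6, -2]:

Scanning through the array:
Position 1 (value -10): max_ending_here = -6, max_so_far = 4
Position 2 (value -10): max_ending_here = -10, max_so_far = 4
Position 3 (value -2): max_ending_here = -2, max_so_far = 4
Position 4 (value 6): max_ending_here = 6, max_so_far = 6
Position 5 (value -2): max_ending_here = 4, max_so_far = 6

Maximum subarray: [6]
Maximum sum: 6

The maximum subarray is [6] with sum 6. This subarray runs from index 4 to index 4.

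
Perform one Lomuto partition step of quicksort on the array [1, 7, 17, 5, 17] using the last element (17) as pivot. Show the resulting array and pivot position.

Lomuto partition with pivot = 17:

Initial array: [1, 7, 17, 5, 17]

arr[0]=1 <= 17: swap with position 0, array becomes [1, 7, 17, 5, 17]
arr[1]=7 <= 17: swap with position 1, array becomes [1, 7, 17, 5, 17]
arr[2]=17 <= 17: swap with position 2, array becomes [1, 7, 17, 5, 17]
arr[3]=5 <= 17: swap with position 3, array becomes [1, 7, 17, 5, 17]

Place pivot at position 4: [1, 7, 17, 5, 17]
Pivot position: 4

After partitioning with pivot 17, the array becomes [1, 7, 17, 5, 17]. The pivot is placed at index 4. All elements to the left of the pivot are <= 17, and all elements to the right are > 17.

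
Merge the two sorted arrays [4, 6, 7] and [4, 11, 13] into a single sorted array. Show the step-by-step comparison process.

Merging process:

Compare 4 vs 4: take 4 from left. Merged: [4]
Compare 6 vs 4: take 4 from right. Merged: [4, 4]
Compare 6 vs 11: take 6 from left. Merged: [4, 4, 6]
Compare 7 vs 11: take 7 from left. Merged: [4, 4, 6, 7]
Append remaining from right: [11, 13]. Merged: [4, 4, 6, 7, 11, 13]

Final merged array: [4, 4, 6, 7, 11, 13]
Total comparisons: 4

The merged array is [4, 4, 6, 7, 11, 13], requiring 4 comparisons. The merge step runs in O(n) time where n is the total number of elements.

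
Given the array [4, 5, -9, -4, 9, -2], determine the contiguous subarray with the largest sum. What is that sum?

Using Kadane's algorithm on [4, 5, -9, -4, 9, -2]:

Scanning through the array:
Position 1 (value 5): max_ending_here = 9, max_so_far = 9
Position 2 (value -9): max_ending_here = 0, max_so_far = 9
Position 3 (value -4): max_ending_here = -4, max_so_far = 9
Position 4 (value 9): max_ending_here = 9, max_so_far = 9
Position 5 (value -2): max_ending_here = 7, max_so_far = 9

Maximum subarray: [4, 5]
Maximum sum: 9

The maximum subarray is [4, 5] with sum 9. This subarray runs from index 0 to index 1.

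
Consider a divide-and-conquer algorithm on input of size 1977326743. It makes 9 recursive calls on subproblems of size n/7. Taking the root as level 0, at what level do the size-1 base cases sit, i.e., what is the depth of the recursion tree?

For divide and conquer with division factor 7:

Problem sizes at each level:
Level 0: 1977326743
Level 1: 282475249
Level 2: 40353607
Level 3: 5764801
Level 4: 823543
Level 5: 117649
Level 6: 16807
Level 7: 2401
Level 8: 343
Level 9: 49
Level 10: 7
Level 11: 1

The root is level 0 and the size-1 base case is level 11 (the tree spans levels 0 through 11, i.e. 12 levels counting the root), so the depth is the number of divisions: log_7(1977326743) = 11

The recursion tree depth is log_7(1977326743) = 11. At each level, the problem size is divided by 7, so it takes 11 divisions to reduce to a base case of size 1. The algorithm makes 9 recursive calls at each level.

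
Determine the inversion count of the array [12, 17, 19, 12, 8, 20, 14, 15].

Finding inversions in [12, 17, 19, 12, 8, 20, 14, 15]:

(0, 4): arr[0]=12 > arr[4]=8
(1, 3): arr[1]=17 > arr[3]=12
(1, 4): arr[1]=17 > arr[4]=8
(1, 6): arr[1]=17 > arr[6]=14
(1, 7): arr[1]=17 > arr[7]=15
(2, 3): arr[2]=19 > arr[3]=12
(2, 4): arr[2]=19 > arr[4]=8
(2, 6): arr[2]=19 > arr[6]=14
(2, 7): arr[2]=19 > arr[7]=15
(3, 4): arr[3]=12 > arr[4]=8
(5, 6): arr[5]=20 > arr[6]=14
(5, 7): arr[5]=20 > arr[7]=15

Total inversions: 12

The array has 12 inversion(s): (0,4), (1,3), (1,4), (1,6), (1,7), (2,3), (2,4), (2,6), (2,7), (3,4), (5,6), (5,7). Each pair (i,j) satisfies i < j and arr[i] > arr[j].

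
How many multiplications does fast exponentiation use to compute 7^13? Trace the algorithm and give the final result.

Computing 7^13 by squaring (build up from 7^1; each line after the first costs one multiplication):

7^1 = 7
7^2 = (7^1)^2 = 7^2 = 49
7^3 = 7 * 7^2 = 7 * 49 = 343
7^6 = (7^3)^2 = 343^2 = 117649
7^12 = (7^6)^2 = 117649^2 = 13841287201
7^13 = 7 * 7^12 = 7 * 13841287201 = 96889010407

Result: 96889010407
Multiplications needed: 5 (5 lines after 7^1)

7^13 = 96889010407. Using exponentiation by squaring, this requires 5 multiplications. The key idea: if the exponent is even, square the half-power; if odd, multiply by the base once.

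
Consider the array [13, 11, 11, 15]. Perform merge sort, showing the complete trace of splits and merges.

Merge sort trace:

Split: [13, 11, 11, 15] -> [13, 11] and [11, 15]
  Split: [13, 11] -> [13] and [11]
  Merge: [13] + [11] -> [11, 13]
  Split: [11, 15] -> [11] and [15]
  Merge: [11] + [15] -> [11, 15]
Merge: [11, 13] + [11, 15] -> [11, 11, 13, 15]

Final sorted array: [11, 11, 13, 15]

The merge sort proceeds by recursively splitting the array and merging sorted halves.
After all merges, the sorted array is [11, 11, 13, 15].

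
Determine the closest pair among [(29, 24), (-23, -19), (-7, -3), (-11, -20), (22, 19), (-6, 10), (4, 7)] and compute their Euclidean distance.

Computing all pairwise distances among 7 points:

d((29, 24), (-23, -19)) = 67.4759
d((29, 24), (-7, -3)) = 45.0
d((29, 24), (-11, -20)) = 59.4643
d((29, 24), (22, 19)) = 8.6023 <-- minimum
d((29, 24), (-6, 10)) = 37.6962
d((29, 24), (4, 7)) = 30.2324
d((-23, -19), (-7, -3)) = 22.6274
d((-23, -19), (-11, -20)) = 12.0416
d((-23, -19), (22, 19)) = 58.8982
d((-23, -19), (-6, 10)) = 33.6155
d((-23, -19), (4, 7)) = 37.4833
d((-7, -3), (-11, -20)) = 17.4642
d((-7, -3), (22, 19)) = 36.4005
d((-7, -3), (-6, 10)) = 13.0384
d((-7, -3), (4, 7)) = 14.8661
d((-11, -20), (22, 19)) = 51.0882
d((-11, -20), (-6, 10)) = 30.4138
d((-11, -20), (4, 7)) = 30.8869
d((22, 19), (-6, 10)) = 29.4109
d((22, 19), (4, 7)) = 21.6333
d((-6, 10), (4, 7)) = 10.4403

Closest pair: (29, 24) and (22, 19) with distance 8.6023

The closest pair is (29, 24) and (22, 19) with Euclidean distance 8.6023. For 7 points, brute-force pairwise comparison is shown above. For large n, the divide-and-conquer algorithm (sort by x, recurse on halves, check the dividing strip) achieves O(n log n).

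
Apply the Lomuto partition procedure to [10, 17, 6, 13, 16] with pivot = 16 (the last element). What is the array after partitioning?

Lomuto partition with pivot = 16:

Initial array: [10, 17, 6, 13, 16]

arr[0]=10 <= 16: swap with position 0, array becomes [10, 17, 6, 13, 16]
arr[1]=17 > 16: no swap
arr[2]=6 <= 16: swap with position 1, array becomes [10, 6, 17, 13, 16]
arr[3]=13 <= 16: swap with position 2, array becomes [10, 6, 13, 17, 16]

Place pivot at position 3: [10, 6, 13, 16, 17]
Pivot position: 3

After partitioning with pivot 16, the array becomes [10, 6, 13, 16, 17]. The pivot is placed at index 3. All elements to the left of the pivot are <= 16, and all elements to the right are > 16.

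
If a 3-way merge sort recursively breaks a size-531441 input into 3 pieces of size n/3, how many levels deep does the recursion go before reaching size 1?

For divide and conquer with division factor 3:

Problem sizes at each level:
Level 0: 531441
Level 1: 177147
Level 2: 59049
Level 3: 19683
Level 4: 6561
Level 5: 2187
Level 6: 729
Level 7: 243
Level 8: 81
Level 9: 27
Level 10: 9
Level 11: 3
Level 12: 1

The root is level 0 and the size-1 base case is level 12 (the tree spans levels 0 through 12, i.e. 13 levels counting the root), so the depth is the number of divisions: log_3(531441) = 12

The recursion tree depth is log_3(531441) = 12. At each level, the problem size is divided by 3, so it takes 12 divisions to reduce to a base case of size 1. The algorithm makes 3 recursive calls at each level.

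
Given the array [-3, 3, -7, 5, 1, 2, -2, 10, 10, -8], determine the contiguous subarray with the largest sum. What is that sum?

Using Kadane's algorithm on [-3, 3, -7, 5, 1, 2, -2, 10, 10, -8]:

Scanning through the array:
Position 1 (value 3): max_ending_here = 3, max_so_far = 3
Position 2 (value -7): max_ending_here = -4, max_so_far = 3
Position 3 (value 5): max_ending_here = 5, max_so_far = 5
Position 4 (value 1): max_ending_here = 6, max_so_far = 6
Position 5 (value 2): max_ending_here = 8, max_so_far = 8
Position 6 (value -2): max_ending_here = 6, max_so_far = 8
Position 7 (value 10): max_ending_here = 16, max_so_far = 16
Position 8 (value 10): max_ending_here = 26, max_so_far = 26
Position 9 (value -8): max_ending_here = 18, max_so_far = 26

Maximum subarray: [5, 1, 2, -2, 10, 10]
Maximum sum: 26

The maximum subarray is [5, 1, 2, -2, 10, 10] with sum 26. This subarray runs from index 3 to index 8.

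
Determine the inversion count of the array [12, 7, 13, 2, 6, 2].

Finding inversions in [12, 7, 13, 2, 6, 2]:

(0, 1): arr[0]=12 > arr[1]=7
(0, 3): arr[0]=12 > arr[3]=2
(0, 4): arr[0]=12 > arr[4]=6
(0, 5): arr[0]=12 > arr[5]=2
(1, 3): arr[1]=7 > arr[3]=2
(1, 4): arr[1]=7 > arr[4]=6
(1, 5): arr[1]=7 > arr[5]=2
(2, 3): arr[2]=13 > arr[3]=2
(2, 4): arr[2]=13 > arr[4]=6
(2, 5): arr[2]=13 > arr[5]=2
(4, 5): arr[4]=6 > arr[5]=2

Total inversions: 11

The array has 11 inversion(s): (0,1), (0,3), (0,4), (0,5), (1,3), (1,4), (1,5), (2,3), (2,4), (2,5), (4,5). Each pair (i,j) satisfies i < j and arr[i] > arr[j].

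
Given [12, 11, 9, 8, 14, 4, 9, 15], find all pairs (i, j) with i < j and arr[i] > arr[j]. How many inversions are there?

Finding inversions in [12, 11, 9, 8, 14, 4, 9, 15]:

(0, 1): arr[0]=12 > arr[1]=11
(0, 2): arr[0]=12 > arr[2]=9
(0, 3): arr[0]=12 > arr[3]=8
(0, 5): arr[0]=12 > arr[5]=4
(0, 6): arr[0]=12 > arr[6]=9
(1, 2): arr[1]=11 > arr[2]=9
(1, 3): arr[1]=11 > arr[3]=8
(1, 5): arr[1]=11 > arr[5]=4
(1, 6): arr[1]=11 > arr[6]=9
(2, 3): arr[2]=9 > arr[3]=8
(2, 5): arr[2]=9 > arr[5]=4
(3, 5): arr[3]=8 > arr[5]=4
(4, 5): arr[4]=14 > arr[5]=4
(4, 6): arr[4]=14 > arr[6]=9

Total inversions: 14

The array has 14 inversion(s): (0,1), (0,2), (0,3), (0,5), (0,6), (1,2), (1,3), (1,5), (1,6), (2,3), (2,5), (3,5), (4,5), (4,6). Each pair (i,j) satisfies i < j and arr[i] > arr[j].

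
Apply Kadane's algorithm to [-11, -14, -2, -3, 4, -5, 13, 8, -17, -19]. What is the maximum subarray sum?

Using Kadane's algorithm on [-11, -14, -2, -3, 4, -5, 13, 8, -17, -19]:

Scanning through the array:
Position 1 (value -14): max_ending_here = -14, max_so_far = -11
Position 2 (value -2): max_ending_here = -2, max_so_far = -2
Position 3 (value -3): max_ending_here = -3, max_so_far = -2
Position 4 (value 4): max_ending_here = 4, max_so_far = 4
Position 5 (value -5): max_ending_here = -1, max_so_far = 4
Position 6 (value 13): max_ending_here = 13, max_so_far = 13
Position 7 (value 8): max_ending_here = 21, max_so_far = 21
Position 8 (value -17): max_ending_here = 4, max_so_far = 21
Position 9 (value -19): max_ending_here = -15, max_so_far = 21

Maximum subarray: [13, 8]
Maximum sum: 21

The maximum subarray is [13, 8] with sum 21. This subarray runs from index 6 to index 7.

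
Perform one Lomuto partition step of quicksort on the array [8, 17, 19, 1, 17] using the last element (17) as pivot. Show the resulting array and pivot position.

Lomuto partition with pivot = 17:

Initial array: [8, 17, 19, 1, 17]

arr[0]=8 <= 17: swap with position 0, array becomes [8, 17, 19, 1, 17]
arr[1]=17 <= 17: swap with position 1, array becomes [8, 17, 19, 1, 17]
arr[2]=19 > 17: no swap
arr[3]=1 <= 17: swap with position 2, array becomes [8, 17, 1, 19, 17]

Place pivot at position 3: [8, 17, 1, 17, 19]
Pivot position: 3

After partitioning with pivot 17, the array becomes [8, 17, 1, 17, 19]. The pivot is placed at index 3. All elements to the left of the pivot are <= 17, and all elements to the right are > 17.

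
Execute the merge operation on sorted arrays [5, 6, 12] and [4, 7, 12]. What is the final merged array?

Merging process:

Compare 5 vs 4: take 4 from right. Merged: [4]
Compare 5 vs 7: take 5 from left. Merged: [4, 5]
Compare 6 vs 7: take 6 from left. Merged: [4, 5, 6]
Compare 12 vs 7: take 7 from right. Merged: [4, 5, 6, 7]
Compare 12 vs 12: take 12 from left. Merged: [4, 5, 6, 7, 12]
Append remaining from right: [12]. Merged: [4, 5, 6, 7, 12, 12]

Final merged array: [4, 5, 6, 7, 12, 12]
Total comparisons: 5

The merged array is [4, 5, 6, 7, 12, 12], requiring 5 comparisons. The merge step runs in O(n) time where n is the total number of elements.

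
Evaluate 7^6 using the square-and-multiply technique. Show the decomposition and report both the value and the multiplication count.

Computing 7^6 by squaring (build up from 7^1; each line after the first costs one multiplication):

7^1 = 7
7^2 = (7^1)^2 = 7^2 = 49
7^3 = 7 * 7^2 = 7 * 49 = 343
7^6 = (7^3)^2 = 343^2 = 117649

Result: 117649
Multiplications needed: 3 (3 lines after 7^1)

7^6 = 117649. Using exponentiation by squaring, this requires 3 multiplications. The key idea: if the exponent is even, square the half-power; if odd, multiply by the base once.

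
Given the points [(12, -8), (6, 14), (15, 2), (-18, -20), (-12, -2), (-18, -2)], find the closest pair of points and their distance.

Computing all pairwise distances among 6 points:

d((12, -8), (6, 14)) = 22.8035
d((12, -8), (15, 2)) = 10.4403
d((12, -8), (-18, -20)) = 32.311
d((12, -8), (-12, -2)) = 24.7386
d((12, -8), (-18, -2)) = 30.5941
d((6, 14), (15, 2)) = 15.0
d((6, 14), (-18, -20)) = 41.6173
d((6, 14), (-12, -2)) = 24.0832
d((6, 14), (-18, -2)) = 28.8444
d((15, 2), (-18, -20)) = 39.6611
d((15, 2), (-12, -2)) = 27.2947
d((15, 2), (-18, -2)) = 33.2415
d((-18, -20), (-12, -2)) = 18.9737
d((-18, -20), (-18, -2)) = 18.0
d((-12, -2), (-18, -2)) = 6.0 <-- minimum

Closest pair: (-12, -2) and (-18, -2) with distance 6.0

The closest pair is (-12, -2) and (-18, -2) with Euclidean distance 6.0. For 6 points, brute-force pairwise comparison is shown above. For large n, the divide-and-conquer algorithm (sort by x, recurse on halves, check the dividing strip) achieves O(n log n).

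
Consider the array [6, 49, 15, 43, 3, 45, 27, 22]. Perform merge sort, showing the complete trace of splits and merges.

Merge sort trace:

Split: [6, 49, 15, 43, 3, 45, 27, 22] -> [6, 49, 15, 43] and [3, 45, 27, 22]
  Split: [6, 49, 15, 43] -> [6, 49] and [15, 43]
    Split: [6, 49] -> [6] and [49]
    Merge: [6] + [49] -> [6, 49]
    Split: [15, 43] -> [15] and [43]
    Merge: [15] + [43] -> [15, 43]
  Merge: [6, 49] + [15, 43] -> [6, 15, 43, 49]
  Split: [3, 45, 27, 22] -> [3, 45] and [27, 22]
    Split: [3, 45] -> [3] and [45]
    Merge: [3] + [45] -> [3, 45]
    Split: [27, 22] -> [27] and [22]
    Merge: [27] + [22] -> [22, 27]
  Merge: [3, 45] + [22, 27] -> [3, 22, 27, 45]
Merge: [6, 15, 43, 49] + [3, 22, 27, 45] -> [3, 6, 15, 22, 27, 43, 45, 49]

Final sorted array: [3, 6, 15, 22, 27, 43, 45, 49]

The merge sort proceeds by recursively splitting the array and merging sorted halves.
After all merges, the sorted array is [3, 6, 15, 22, 27, 43, 45, 49].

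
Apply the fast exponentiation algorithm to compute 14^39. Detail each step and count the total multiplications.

Computing 14^39 by squaring (build up from 14^1; each line after the first costs one multiplication):

14^1 = 14
14^2 = (14^1)^2 = 14^2 = 196
14^4 = (14^2)^2 = 196^2 = 38416
14^8 = (14^4)^2 = 38416^2 = 1475789056
14^9 = 14 * 14^8 = 14 * 1475789056 = 20661046784
14^18 = (14^9)^2 = 20661046784^2 = 426878854210636742656
14^19 = 14 * 14^18 = 14 * 426878854210636742656 = 5976303958948914397184
14^38 = (14^19)^2 = 5976303958948914397184^2 = 35716209009748467500288285041727074107129856
14^39 = 14 * 14^38 = 14 * 35716209009748467500288285041727074107129856 = 500026926136478545004035990584179037499817984

Result: 500026926136478545004035990584179037499817984
Multiplications needed: 8 (8 lines after 14^1)

14^39 = 500026926136478545004035990584179037499817984. Using exponentiation by squaring, this requires 8 multiplications. The key idea: if the exponent is even, square the half-power; if odd, multiply by the base once.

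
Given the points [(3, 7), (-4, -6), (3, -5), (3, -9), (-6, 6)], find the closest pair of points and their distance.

Computing all pairwise distances among 5 points:

d((3, 7), (-4, -6)) = 14.7648
d((3, 7), (3, -5)) = 12.0
d((3, 7), (3, -9)) = 16.0
d((3, 7), (-6, 6)) = 9.0554
d((-4, -6), (3, -5)) = 7.0711
d((-4, -6), (3, -9)) = 7.6158
d((-4, -6), (-6, 6)) = 12.1655
d((3, -5), (3, -9)) = 4.0 <-- minimum
d((3, -5), (-6, 6)) = 14.2127
d((3, -9), (-6, 6)) = 17.4929

Closest pair: (3, -5) and (3, -9) with distance 4.0

The closest pair is (3, -5) and (3, -9) with Euclidean distance 4.0. For 5 points, brute-force pairwise comparison is shown above. For large n, the divide-and-conquer algorithm (sort by x, recurse on halves, check the dividing strip) achieves O(n log n).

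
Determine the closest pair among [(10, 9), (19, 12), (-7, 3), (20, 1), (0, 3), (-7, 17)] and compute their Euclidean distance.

Computing all pairwise distances among 6 points:

d((10, 9), (19, 12)) = 9.4868
d((10, 9), (-7, 3)) = 18.0278
d((10, 9), (20, 1)) = 12.8062
d((10, 9), (0, 3)) = 11.6619
d((10, 9), (-7, 17)) = 18.7883
d((19, 12), (-7, 3)) = 27.5136
d((19, 12), (20, 1)) = 11.0454
d((19, 12), (0, 3)) = 21.0238
d((19, 12), (-7, 17)) = 26.4764
d((-7, 3), (20, 1)) = 27.074
d((-7, 3), (0, 3)) = 7.0 <-- minimum
d((-7, 3), (-7, 17)) = 14.0
d((20, 1), (0, 3)) = 20.0998
d((20, 1), (-7, 17)) = 31.3847
d((0, 3), (-7, 17)) = 15.6525

Closest pair: (-7, 3) and (0, 3) with distance 7.0

The closest pair is (-7, 3) and (0, 3) with Euclidean distance 7.0. For 6 points, brute-force pairwise comparison is shown above. For large n, the divide-and-conquer algorithm (sort by x, recurse on halves, check the dividing strip) achieves O(n log n).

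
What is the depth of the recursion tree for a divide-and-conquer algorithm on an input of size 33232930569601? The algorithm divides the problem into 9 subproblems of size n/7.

For divide and conquer with division factor 7:

Problem sizes at each level:
Level 0: 33232930569601
Level 1: 4747561509943
Level 2: 678223072849
Level 3: 96889010407
Level 4: 13841287201
Level 5: 1977326743
Level 6: 282475249
Level 7: 40353607
Level 8: 5764801
Level 9: 823543
Level 10: 117649
Level 11: 16807
Level 12: 2401
Level 13: 343
Level 14: 49
Level 15: 7
Level 16: 1

The root is level 0 and the size-1 base case is level 16 (the tree spans levels 0 through 16, i.e. 17 levels counting the root), so the depth is the number of divisions: log_7(33232930569601) = 16

The recursion tree depth is log_7(33232930569601) = 16. At each level, the problem size is divided by 7, so it takes 16 divisions to reduce to a base case of size 1. The algorithm makes 9 recursive calls at each level.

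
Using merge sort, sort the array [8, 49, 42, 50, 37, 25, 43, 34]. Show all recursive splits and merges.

Merge sort trace:

Split: [8, 49, 42, 50, 37, 25, 43, 34] -> [8, 49, 42, 50] and [37, 25, 43, 34]
  Split: [8, 49, 42, 50] -> [8, 49] and [42, 50]
    Split: [8, 49] -> [8] and [49]
    Merge: [8] + [49] -> [8, 49]
    Split: [42, 50] -> [42] and [50]
    Merge: [42] + [50] -> [42, 50]
  Merge: [8, 49] + [42, 50] -> [8, 42, 49, 50]
  Split: [37, 25, 43, 34] -> [37, 25] and [43, 34]
    Split: [37, 25] -> [37] and [25]
    Merge: [37] + [25] -> [25, 37]
    Split: [43, 34] -> [43] and [34]
    Merge: [43] + [34] -> [34, 43]
  Merge: [25, 37] + [34, 43] -> [25, 34, 37, 43]
Merge: [8, 42, 49, 50] + [25, 34, 37, 43] -> [8, 25, 34, 37, 42, 43, 49, 50]

Final sorted array: [8, 25, 34, 37, 42, 43, 49, 50]

The merge sort proceeds by recursively splitting the array and merging sorted halves.
After all merges, the sorted array is [8, 25, 34, 37, 42, 43, 49, 50].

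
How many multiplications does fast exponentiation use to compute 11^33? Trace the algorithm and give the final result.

Computing 11^33 by squaring (build up from 11^1; each line after the first costs one multiplication):

11^1 = 11
11^2 = (11^1)^2 = 11^2 = 121
11^4 = (11^2)^2 = 121^2 = 14641
11^8 = (11^4)^2 = 14641^2 = 214358881
11^16 = (11^8)^2 = 214358881^2 = 45949729863572161
11^32 = (11^16)^2 = 45949729863572161^2 = 2111377674535255285545615254209921
11^33 = 11 * 11^32 = 11 * 2111377674535255285545615254209921 = 23225154419887808141001767796309131

Result: 23225154419887808141001767796309131
Multiplications needed: 6 (6 lines after 11^1)

11^33 = 23225154419887808141001767796309131. Using exponentiation by squaring, this requires 6 multiplications. The key idea: if the exponent is even, square the half-power; if odd, multiply by the base once.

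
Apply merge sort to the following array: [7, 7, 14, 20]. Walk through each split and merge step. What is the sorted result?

Merge sort trace:

Split: [7, 7, 14, 20] -> [7, 7] and [14, 20]
  Split: [7, 7] -> [7] and [7]
  Merge: [7] + [7] -> [7, 7]
  Split: [14, 20] -> [14] and [20]
  Merge: [14] + [20] -> [14, 20]
Merge: [7, 7] + [14, 20] -> [7, 7, 14, 20]

Final sorted array: [7, 7, 14, 20]

The merge sort proceeds by recursively splitting the array and merging sorted halves.
After all merges, the sorted array is [7, 7, 14, 20].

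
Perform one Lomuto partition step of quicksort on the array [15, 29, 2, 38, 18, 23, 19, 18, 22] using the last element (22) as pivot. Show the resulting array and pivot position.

Lomuto partition with pivot = 22:

Initial array: [15, 29, 2, 38, 18, 23, 19, 18, 22]

arr[0]=15 <= 22: swap with position 0, array becomes [15, 29, 2, 38, 18, 23, 19, 18, 22]
arr[1]=29 > 22: no swap
arr[2]=2 <= 22: swap with position 1, array becomes [15, 2, 29, 38, 18, 23, 19, 18, 22]
arr[3]=38 > 22: no swap
arr[4]=18 <= 22: swap with position 2, array becomes [15, 2, 18, 38, 29, 23, 19, 18, 22]
arr[5]=23 > 22: no swap
arr[6]=19 <= 22: swap with position 3, array becomes [15, 2, 18, 19, 29, 23, 38, 18, 22]
arr[7]=18 <= 22: swap with position 4, array becomes [15, 2, 18, 19, 18, 23, 38, 29, 22]

Place pivot at position 5: [15, 2, 18, 19, 18, 22, 38, 29, 23]
Pivot position: 5

After partitioning with pivot 22, the array becomes [15, 2, 18, 19, 18, 22, 38, 29, 23]. The pivot is placed at index 5. All elements to the left of the pivot are <= 22, and all elements to the right are > 22.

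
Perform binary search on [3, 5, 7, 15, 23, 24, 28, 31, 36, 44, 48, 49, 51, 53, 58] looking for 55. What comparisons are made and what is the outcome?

Binary search for 55 in [3, 5, 7, 15, 23, 24, 28, 31, 36, 44, 48, 49, 51, 53, 58]:

lo=0, hi=14, mid=7, arr[mid]=31 -> 31 < 55, search right half
lo=8, hi=14, mid=11, arr[mid]=49 -> 49 < 55, search right half
lo=12, hi=14, mid=13, arr[mid]=53 -> 53 < 55, search right half
lo=14, hi=14, mid=14, arr[mid]=58 -> 58 > 55, search left half
lo=14 > hi=13, target 55 not found

Binary search determines that 55 is not in the array after 4 comparisons. The search space was exhausted without finding the target.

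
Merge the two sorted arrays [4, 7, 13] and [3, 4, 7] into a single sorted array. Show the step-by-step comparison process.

Merging process:

Compare 4 vs 3: take 3 from right. Merged: [3]
Compare 4 vs 4: take 4 from left. Merged: [3, 4]
Compare 7 vs 4: take 4 from right. Merged: [3, 4, 4]
Compare 7 vs 7: take 7 from left. Merged: [3, 4, 4, 7]
Compare 13 vs 7: take 7 from right. Merged: [3, 4, 4, 7, 7]
Append remaining from left: [13]. Merged: [3, 4, 4, 7, 7, 13]

Final merged array: [3, 4, 4, 7, 7, 13]
Total comparisons: 5

The merged array is [3, 4, 4, 7, 7, 13], requiring 5 comparisons. The merge step runs in O(n) time where n is the total number of elements.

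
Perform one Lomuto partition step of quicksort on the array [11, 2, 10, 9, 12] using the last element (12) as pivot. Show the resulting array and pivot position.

Lomuto partition with pivot = 12:

Initial array: [11, 2, 10, 9, 12]

arr[0]=11 <= 12: swap with position 0, array becomes [11, 2, 10, 9, 12]
arr[1]=2 <= 12: swap with position 1, array becomes [11, 2, 10, 9, 12]
arr[2]=10 <= 12: swap with position 2, array becomes [11, 2, 10, 9, 12]
arr[3]=9 <= 12: swap with position 3, array becomes [11, 2, 10, 9, 12]

Place pivot at position 4: [11, 2, 10, 9, 12]
Pivot position: 4

After partitioning with pivot 12, the array becomes [11, 2, 10, 9, 12]. The pivot is placed at index 4. All elements to the left of the pivot are <= 12, and all elements to the right are > 12.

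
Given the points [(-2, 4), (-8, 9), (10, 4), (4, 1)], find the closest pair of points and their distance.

Computing all pairwise distances among 4 points:

d((-2, 4), (-8, 9)) = 7.8102
d((-2, 4), (10, 4)) = 12.0
d((-2, 4), (4, 1)) = 6.7082 <-- minimum
d((-8, 9), (10, 4)) = 18.6815
d((-8, 9), (4, 1)) = 14.4222
d((10, 4), (4, 1)) = 6.7082 <-- minimum

Minimum distance: 6.7082 (tie among 2 pairs: (-2, 4) and (4, 1); (10, 4) and (4, 1))

The minimum Euclidean distance is 6.7082. There is a tie: 2 pairs achieve this minimum — (-2, 4) and (4, 1); (10, 4) and (4, 1). Any of these is a valid closest pair. For 4 points, brute-force pairwise comparison is shown above. For large n, the divide-and-conquer algorithm (sort by x, recurse on halves, check the dividing strip) achieves O(n log n).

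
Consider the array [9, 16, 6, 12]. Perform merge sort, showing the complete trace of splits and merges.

Merge sort trace:

Split: [9, 16, 6, 12] -> [9, 16] and [6, 12]
  Split: [9, 16] -> [9] and [16]
  Merge: [9] + [16] -> [9, 16]
  Split: [6, 12] -> [6] and [12]
  Merge: [6] + [12] -> [6, 12]
Merge: [9, 16] + [6, 12] -> [6, 9, 12, 16]

Final sorted array: [6, 9, 12, 16]

The merge sort proceeds by recursively splitting the array and merging sorted halves.
After all merges, the sorted array is [6, 9, 12, 16].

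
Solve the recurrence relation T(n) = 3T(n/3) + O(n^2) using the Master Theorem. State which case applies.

Master Theorem for T(n) = 3T(n/3) + O(n^2):

a = 3, b = 3, c = 2
log_b(a) = log_3(3) = 1.0000

Case 3: c = 2 > log_3(3) = 1.0000
T(n) = O(n^2) = O(n^2)

For T(n) = 3T(n/3) + O(n^2): log_3(3) = 1.0000. This is Case 3 of the Master Theorem (c > log_b(a), work dominated by root), giving O(n^2).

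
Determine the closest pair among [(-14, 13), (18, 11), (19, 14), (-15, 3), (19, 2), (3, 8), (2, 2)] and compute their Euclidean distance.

Computing all pairwise distances among 7 points:

d((-14, 13), (18, 11)) = 32.0624
d((-14, 13), (19, 14)) = 33.0151
d((-14, 13), (-15, 3)) = 10.0499
d((-14, 13), (19, 2)) = 34.7851
d((-14, 13), (3, 8)) = 17.72
d((-14, 13), (2, 2)) = 19.4165
d((18, 11), (19, 14)) = 3.1623 <-- minimum
d((18, 11), (-15, 3)) = 33.9559
d((18, 11), (19, 2)) = 9.0554
d((18, 11), (3, 8)) = 15.2971
d((18, 11), (2, 2)) = 18.3576
d((19, 14), (-15, 3)) = 35.7351
d((19, 14), (19, 2)) = 12.0
d((19, 14), (3, 8)) = 17.088
d((19, 14), (2, 2)) = 20.8087
d((-15, 3), (19, 2)) = 34.0147
d((-15, 3), (3, 8)) = 18.6815
d((-15, 3), (2, 2)) = 17.0294
d((19, 2), (3, 8)) = 17.088
d((19, 2), (2, 2)) = 17.0
d((3, 8), (2, 2)) = 6.0828

Closest pair: (18, 11) and (19, 14) with distance 3.1623

The closest pair is (18, 11) and (19, 14) with Euclidean distance 3.1623. For 7 points, brute-force pairwise comparison is shown above. For large n, the divide-and-conquer algorithm (sort by x, recurse on halves, check the dividing strip) achieves O(n log n).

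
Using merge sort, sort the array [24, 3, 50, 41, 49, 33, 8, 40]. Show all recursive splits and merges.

Merge sort trace:

Split: [24, 3, 50, 41, 49, 33, 8, 40] -> [24, 3, 50, 41] and [49, 33, 8, 40]
  Split: [24, 3, 50, 41] -> [24, 3] and [50, 41]
    Split: [24, 3] -> [24] and [3]
    Merge: [24] + [3] -> [3, 24]
    Split: [50, 41] -> [50] and [41]
    Merge: [50] + [41] -> [41, 50]
  Merge: [3, 24] + [41, 50] -> [3, 24, 41, 50]
  Split: [49, 33, 8, 40] -> [49, 33] and [8, 40]
    Split: [49, 33] -> [49] and [33]
    Merge: [49] + [33] -> [33, 49]
    Split: [8, 40] -> [8] and [40]
    Merge: [8] + [40] -> [8, 40]
  Merge: [33, 49] + [8, 40] -> [8, 33, 40, 49]
Merge: [3, 24, 41, 50] + [8, 33, 40, 49] -> [3, 8, 24, 33, 40, 41, 49, 50]

Final sorted array: [3, 8, 24, 33, 40, 41, 49, 50]

The merge sort proceeds by recursively splitting the array and merging sorted halves.
After all merges, the sorted array is [3, 8, 24, 33, 40, 41, 49, 50].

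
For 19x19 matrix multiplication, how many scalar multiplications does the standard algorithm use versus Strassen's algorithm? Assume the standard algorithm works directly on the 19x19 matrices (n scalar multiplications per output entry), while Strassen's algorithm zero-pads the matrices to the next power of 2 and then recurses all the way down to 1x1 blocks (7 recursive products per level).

Matrix multiplication for 19x19 matrices:

Strassen's algorithm requires power-of-2 dimensions. Pad 19x19 to 32x32 (next power of 2).

Standard algorithm: 19^3 = 6859 multiplications
Strassen's algorithm: 7^(log2(32)) = 7^5 = 16807 multiplications
Difference: 6859 - 16807 = -9948 (Strassen uses MORE here due to padding overhead — for small or just-over-power-of-2 n, padding can outweigh the per-level savings)

Standard: 6859 multiplications (19^3). Strassen: 16807 multiplications (7^5, after padding to 32x32). Strassen reduces 8 recursive multiplications to 7 at each level.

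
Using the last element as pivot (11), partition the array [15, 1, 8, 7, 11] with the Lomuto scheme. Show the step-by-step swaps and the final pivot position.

Lomuto partition with pivot = 11:

Initial array: [15, 1, 8, 7, 11]

arr[0]=15 > 11: no swap
arr[1]=1 <= 11: swap with position 0, array becomes [1, 15, 8, 7, 11]
arr[2]=8 <= 11: swap with position 1, array becomes [1, 8, 15, 7, 11]
arr[3]=7 <= 11: swap with position 2, array becomes [1, 8, 7, 15, 11]

Place pivot at position 3: [1, 8, 7, 11, 15]
Pivot position: 3

After partitioning with pivot 11, the array becomes [1, 8, 7, 11, 15]. The pivot is placed at index 3. All elements to the left of the pivot are <= 11, and all elements to the right are > 11.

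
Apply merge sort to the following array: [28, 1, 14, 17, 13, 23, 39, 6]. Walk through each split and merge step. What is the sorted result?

Merge sort trace:

Split: [28, 1, 14, 17, 13, 23, 39, 6] -> [28, 1, 14, 17] and [13, 23, 39, 6]
  Split: [28, 1, 14, 17] -> [28, 1] and [14, 17]
    Split: [28, 1] -> [28] and [1]
    Merge: [28] + [1] -> [1, 28]
    Split: [14, 17] -> [14] and [17]
    Merge: [14] + [17] -> [14, 17]
  Merge: [1, 28] + [14, 17] -> [1, 14, 17, 28]
  Split: [13, 23, 39, 6] -> [13, 23] and [39, 6]
    Split: [13, 23] -> [13] and [23]
    Merge: [13] + [23] -> [13, 23]
    Split: [39, 6] -> [39] and [6]
    Merge: [39] + [6] -> [6, 39]
  Merge: [13, 23] + [6, 39] -> [6, 13, 23, 39]
Merge: [1, 14, 17, 28] + [6, 13, 23, 39] -> [1, 6, 13, 14, 17, 23, 28, 39]

Final sorted array: [1, 6, 13, 14, 17, 23, 28, 39]

The merge sort proceeds by recursively splitting the array and merging sorted halves.
After all merges, the sorted array is [1, 6, 13, 14, 17, 23, 28, 39].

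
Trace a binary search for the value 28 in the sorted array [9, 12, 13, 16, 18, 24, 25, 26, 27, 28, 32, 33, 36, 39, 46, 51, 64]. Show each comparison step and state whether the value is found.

Binary search for 28 in [9, 12, 13, 16, 18, 24, 25, 26, 27, 28, 32, 33, 36, 39, 46, 51, 64]:

lo=0, hi=16, mid=8, arr[mid]=27 -> 27 < 28, search right half
lo=9, hi=16, mid=12, arr[mid]=36 -> 36 > 28, search left half
lo=9, hi=11, mid=10, arr[mid]=32 -> 32 > 28, search left half
lo=9, hi=9, mid=9, arr[mid]=28 -> Found target at index 9!

Binary search finds 28 at index 9 after 4 comparisons. The search repeatedly halves the search space by comparing with the middle element.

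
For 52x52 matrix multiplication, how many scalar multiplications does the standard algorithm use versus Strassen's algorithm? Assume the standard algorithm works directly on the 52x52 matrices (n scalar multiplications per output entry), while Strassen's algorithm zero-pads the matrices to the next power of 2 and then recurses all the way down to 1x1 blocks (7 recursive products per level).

Matrix multiplication for 52x52 matrices:

Strassen's algorithm requires power-of-2 dimensions. Pad 52x52 to 64x64 (next power of 2).

Standard algorithm: 52^3 = 140608 multiplications
Strassen's algorithm: 7^(log2(64)) = 7^6 = 117649 multiplications
Savings: 140608 - 117649 = 22959 multiplications

Standard: 140608 multiplications (52^3). Strassen: 117649 multiplications (7^6, after padding to 64x64). Strassen reduces 8 recursive multiplications to 7 at each level.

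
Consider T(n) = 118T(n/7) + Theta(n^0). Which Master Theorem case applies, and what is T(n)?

Master Theorem for T(n) = 118T(n/7) + O(n^0):

a = 118, b = 7, c = 0
log_b(a) = log_7(118) = 2.4516

Case 1: c = 0 < log_7(118) = 2.4516
T(n) = O(n^(log_7 118))

For T(n) = 118T(n/7) + O(n^0): log_7(118) = 2.4516. This is Case 1 of the Master Theorem (c < log_b(a), work dominated by leaves), giving O(n^(log_7 118)).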